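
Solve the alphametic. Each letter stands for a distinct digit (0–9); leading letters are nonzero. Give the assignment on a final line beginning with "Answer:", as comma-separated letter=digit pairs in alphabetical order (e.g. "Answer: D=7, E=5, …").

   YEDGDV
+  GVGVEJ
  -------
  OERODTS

Step 1. [col 1: V + J ≡ S (mod 10)] column 1 (V + J ≡ S (mod 10), carry-in 0) doesn't pin J yet; pick J=9 and continue, so J=9.
Step 2. [col 1: V + J ≡ S (mod 10)] several values work for S in column 1 (V + J ≡ S (mod 10), carry-in 0); try S=4, so S=4.
Step 3. [col 1: V + J ≡ S (mod 10)] column 1: given J=9, S=4, carry-in 0, and digits 4,9 already taken and all letters distinct, V+J≡S (mod 10) forces V=5, so V=5.
Step 4. [col 2: D + E ≡ T (mod 10)] no forcing yet in column 2 (carry-in 1); T=0 is free and consistent — try it. So T=0.
Step 5. [col 2: D + E ≡ T (mod 10)] D=3 is one option consistent with column 2 (D + E ≡ T (mod 10), carry-in 1) — take it, so D=3.
Step 6. [col 2: D + E ≡ T (mod 10)] in column 2 we have D+E≡T with carry-in 1; given D=3, T=0 and digits 0,3,4,5,9 already taken and all letters distinct, that pins E to 6 ⇒ E=6.
Step 7. [O] adding two 6-digit numbers gives at most 6+1 digits, and here it does — O is that final carry and must be 1, so O=1.
Step 8. [col 3: G + V ≡ D (mod 10)] from column 3 (V=5, D=3, carry-in 1, digits 0,1,3,4,5,6,9 already taken and all letters distinct): G must equal 7 ⇒ G=7.
Step 9. [col 5: E + V ≡ R (mod 10)] in column 5 we have E+V≡R with carry-in 1; given E=6, V=5 and digits 0,1,3,4,5,6,7,9 already taken and all letters distinct, that pins R to 2 ⇒ R=2.
Step 10. [col 6: Y + G ≡ E (mod 10)] column 6 reads Y+G+carry(1)=E with G=7, E=6; with digits 0,1,2,3,4,5,6,7,9 already taken and all letters distinct, the only value for Y is 8 ⇒ Y=8.

Answer: D=3, E=6, G=7, J=9, O=1, R=2, S=4, T=0, V=5, Y=8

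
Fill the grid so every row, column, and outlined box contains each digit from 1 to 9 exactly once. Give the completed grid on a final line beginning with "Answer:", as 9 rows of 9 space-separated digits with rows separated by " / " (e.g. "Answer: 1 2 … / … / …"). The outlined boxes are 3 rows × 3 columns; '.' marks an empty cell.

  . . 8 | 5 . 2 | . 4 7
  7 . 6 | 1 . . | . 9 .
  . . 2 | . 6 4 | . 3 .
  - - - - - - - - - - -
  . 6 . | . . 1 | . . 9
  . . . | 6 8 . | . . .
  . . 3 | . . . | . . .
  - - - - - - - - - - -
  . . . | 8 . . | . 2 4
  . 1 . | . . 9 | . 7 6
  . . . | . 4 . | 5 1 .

Step 1. [r5c3∈{1,4,5,7,9}] in col 3, 1 fits only at r5c3, so r5c3=1.
Step 2. [r5c8∈{5}] nothing but 5 survives at r5c8, so r5c8=5.
Step 3. [r2c5∈{3}] r2c5 is down to just 3, so r2c5=3.
Step 4. [r4c8∈{8}] r4c8 is down to just 8, so r4c8=8.
Step 5. [r1c5∈{9}] r1c5's peers cover all but 9 ⇒ r1c5=9.
Step 6. [r6c4∈{2,4,7,9}] 9 has one home in col 4: r6c4, so r6c4=9.
Step 7. [r4c4∈{2,3,4,7}] r4c4 is the only open cell in col 4 admitting 4 ⇒ r4c4=4.
Step 8. [r4c7∈{2,3,7}] 3 has one home in row 4: r4c7 ⇒ r4c7=3.
Step 9. [r5c9∈{2}] r5c9 is down to just 2. So r5c9=2.
Step 10. [r9c9∈{3,8}] col 9 places 3 nowhere but r9c9 ⇒ r9c9=3.
Step 11. [r7c7∈{9}] r7c7 has the single candidate 9. So r7c7=9.
Step 12. [r2c2∈{4,5}] r2c2 is the only open cell in row 2 admitting 4. So r2c2=4.
Step 13. [r8c7∈{8}] r8c7 has the single candidate 8. So r8c7=8.
Step 14. [r3c7∈{1}] nothing but 1 survives at r3c7 ⇒ r3c7=1.
Step 15. [r9c3∈{7,9}] across col 3, 9 lands solely at r9c3 ⇒ r9c3=9.
Step 16. [r8c4∈{2,3}] col 4 places 3 nowhere but r8c4 ⇒ r8c4=3.
Step 17. [r9c4∈{2,7}] r9c4 is the only open cell in col 4 admitting 2. So r9c4=2.
Step 18. [r8c5∈{5}] only 5 remains possible at r8c5. So r8c5=5.
Step 19. [r6c2∈{2,5,7,8}] r6c2 is the only open cell in col 2 admitting 2 ⇒ r6c2=2.
Step 20. [r6c5∈{7}] nothing but 7 survives at r6c5, so r6c5=7.
Step 21. [r4c1∈{5}] nothing but 5 survives at r4c1 ⇒ r4c1=5.
Step 22. [r3c2∈{5,9}] in box 1, 5 fits only at r3c2, so r3c2=5.
Step 23. [r5c2∈{7,9}] r5c2 is the only open cell in col 2 admitting 9. So r5c2=9.
Step 24. [r5c1∈{4}] r5c1 is down to just 4. So r5c1=4.
Step 25. [r9c2∈{7,8}] 8 has one home in col 2: r9c2 ⇒ r9c2=8.
Step 26. [r7c2∈{3,7}] in col 2, 7 fits only at r7c2. So r7c2=7.
Step 27. [r7c1∈{3,6}] r7c1 is the only open cell in row 7 admitting 3 ⇒ r7c1=3.
Step 28. [r6c8∈{6}] r6c8 is down to just 6 ⇒ r6c8=6.
Step 29. [r3c9∈{8}] r3c9 has the single candidate 8. So r3c9=8.
Step 30. [r7c6∈{6}] r7c6 has the single candidate 6. So r7c6=6.
Step 31. [r3c4∈{7}] r3c4 has the single candidate 7. So r3c4=7.
Step 32. [r1c1∈{1}] r1c1's peers cover all but 1, so r1c1=1.
Step 33. [r1c7∈{6}] only 6 remains possible at r1c7. So r1c7=6.
Step 34. [r8c3∈{4}] r8c3 is down to just 4, so r8c3=4.
Step 35. [r4c3∈{7}] r4c3's peers cover all but 7 ⇒ r4c3=7.
Step 36. [r5c7∈{7}] only 7 remains possible at r5c7. So r5c7=7.
Step 37. [r9c6∈{7}] only 7 remains possible at r9c6. So r9c6=7.
Step 38. [r6c1∈{8}] r6c1 is down to just 8, so r6c1=8.
Step 39. [r5c6∈{3}] r5c6 is down to just 3. So r5c6=3.
Step 40. [r1c2∈{3}] only 3 remains possible at r1c2 ⇒ r1c2=3.
Step 41. [r2c6∈{8}] r2c6 has the single candidate 8. So r2c6=8.
Step 42. [r7c5∈{1}] r7c5 has the single candidate 1. So r7c5=1.
Step 43. [r6c7∈{4}] r6c7's peers cover all but 4. So r6c7=4.
Step 44. [r6c6∈{5}] r6c6 is down to just 5. So r6c6=5.
Step 45. [r2c7∈{2}] only 2 remains possible at r2c7. So r2c7=2.
Step 46. [r6c9∈{1}] only 1 remains possible at r6c9, so r6c9=1.
Step 47. [r8c1∈{2}] nothing but 2 survives at r8c1 ⇒ r8c1=2.
Step 48. [r2c9∈{5}] r2c9 is down to just 5. So r2c9=5.
Step 49. [r9c1∈{6}] r9c1's peers cover all but 6, so r9c1=6.
Step 50. [r3c1∈{9}] r3c1's peers cover all but 9. So r3c1=9.
Step 51. [r4c5∈{2}] nothing but 2 survives at r4c5 ⇒ r4c5=2.
Step 52. [r7c3∈{5}] only 5 remains possible at r7c3 ⇒ r7c3=5.

Answer: 1 3 8 5 9 2 6 4 7 / 7 4 6 1 3 8 2 9 5 / 9 5 2 7 6 4 1 3 8 / 5 6 7 4 2 1 3 8 9 / 4 9 1 6 8 3 7 5 2 / 8 2 3 9 7 5 4 6 1 / 3 7 5 8 1 6 9 2 4 / 2 1 4 3 5 9 8 7 6 / 6 8 9 2 4 7 5 1 3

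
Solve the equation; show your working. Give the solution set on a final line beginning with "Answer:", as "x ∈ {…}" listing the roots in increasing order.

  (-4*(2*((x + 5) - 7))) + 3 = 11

Step 1. [(-4*(2*((x + 5) - 7))) + 3 = 11] peel the +3: subtract 3 from each side. So sub: -4*(2*((x + 5) - 7)) = 8.
Step 2. [-4*(2*((x + 5) - 7)) = 8] divide by the outer -4. So div: 2*((x + 5) - 7) = -2.
Step 3. [2*((x + 5) - 7) = -2] divide by the outer 2. So div: (x + 5) - 7 = -1.
Step 4. [(x + 5) - 7 = -1] the outer -7 inverts by adding 7. So sub: x + 5 = 6.
Step 5. [x + 5 = 6] the outer +5 inverts by subtracting 5. So sub: x = 1.

Answer: x ∈ {1}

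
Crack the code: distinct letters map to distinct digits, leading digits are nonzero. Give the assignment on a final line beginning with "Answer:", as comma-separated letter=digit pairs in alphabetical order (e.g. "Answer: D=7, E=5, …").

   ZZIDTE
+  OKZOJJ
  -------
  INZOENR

Step 1. [col 1: E + J ≡ R (mod 10)] column 1 (E + J ≡ R (mod 10), carry-in 0) doesn't pin E yet; pick E=2 and continue ⇒ E=2.
Step 2. [col 1: E + J ≡ R (mod 10)] column 1 (E + J ≡ R (mod 10), carry-in 0) doesn't pin J yet; pick J=5 and continue. So J=5.
Step 3. [I] the sum has 7 digits but both addends have 6; that extra leading digit I is the final carry, namely 1. So I=1.
Step 4. [col 1: E + J ≡ R (mod 10)] in column 1 we have E+J≡R with carry-in 0; given E=2, J=5 and digits 1,2,5 already taken and all letters distinct, that pins R to 7. So R=7.
Step 5. [col 2: T + J ≡ N (mod 10)] N=4 is one option consistent with column 2 (T + J ≡ N (mod 10), carry-in 0) — take it. So N=4.
Step 6. [col 2: T + J ≡ N (mod 10)] from column 2 (J=5, N=4, carry-in 0, digits 1,2,4,5,7 already taken and all letters distinct): T must equal 9 ⇒ T=9.
Step 7. [col 3: D + O ≡ E (mod 10)] several values work for D in column 3 (D + O ≡ E (mod 10), carry-in 1); try D=3 ⇒ D=3.
Step 8. [col 3: D + O ≡ E (mod 10)] column 3: given D=3, E=2, carry-in 1, and digits 1,2,3,4,5,7,9 already taken and all letters distinct, D+O≡E (mod 10) forces O=8. So O=8.
Step 9. [col 4: I + Z ≡ O (mod 10)] from column 4 (I=1, O=8, carry-in 1, digits 1,2,3,4,5,7,8,9 already taken and all letters distinct): Z must equal 6, so Z=6.
Step 10. [col 5: Z + K ≡ Z (mod 10)] column 5 reads Z+K+carry(0)=Z with Z=6; with digits 1,2,3,4,5,6,7,8,9 already taken and all letters distinct, the only value for K is 0, so K=0.

Answer: D=3, E=2, I=1, J=5, K=0, N=4, O=8, R=7, T=9, Z=6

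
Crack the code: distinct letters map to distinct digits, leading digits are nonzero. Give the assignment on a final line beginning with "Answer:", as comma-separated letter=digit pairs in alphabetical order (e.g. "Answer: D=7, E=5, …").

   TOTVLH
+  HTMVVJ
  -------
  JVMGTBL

Step 1. [col 1: H + J ≡ L (mod 10)] column 1 (H + J ≡ L (mod 10), carry-in 0) doesn't pin J yet; pick J=1 and continue. So J=1.
Step 2. [col 1: H + J ≡ L (mod 10)] several values work for L in column 1 (H + J ≡ L (mod 10), carry-in 0); try L=8 ⇒ L=8.
Step 3. [col 1: H + J ≡ L (mod 10)] column 1 reads H+J+carry(0)=L with J=1, L=8; with digits 1,8 already taken and all letters distinct, the only value for H is 7 ⇒ H=7.
Step 4. [col 2: L + V ≡ B (mod 10)] column 2 (L + V ≡ B (mod 10), carry-in 0) doesn't pin B yet; pick B=0 and continue, so B=0.
Step 5. [col 2: L + V ≡ B (mod 10)] column 2 reads L+V+carry(0)=B with L=8, B=0; with digits 0,1,7,8 already taken and all letters distinct, the only value for V is 2. So V=2.
Step 6. [col 3: V + V ≡ T (mod 10)] from column 3 (V=2, carry-in 1, digits 0,1,2,7,8 already taken and all letters distinct): T must equal 5 ⇒ T=5.
Step 7. [col 4: T + M ≡ G (mod 10)] several values work for G in column 4 (T + M ≡ G (mod 10), carry-in 0); try G=4 ⇒ G=4.
Step 8. [col 4: T + M ≡ G (mod 10)] in column 4 we have T+M≡G with carry-in 0; given T=5, G=4 and digits 0,1,2,4,5,7,8 already taken and all letters distinct, that pins M to 9, so M=9.
Step 9. [col 5: O + T ≡ M (mod 10)] column 5: given T=5, M=9, carry-in 1, and digits 0,1,2,4,5,7,8,9 already taken and all letters distinct, O+T≡M (mod 10) forces O=3. So O=3.

Answer: B=0, G=4, H=7, J=1, L=8, M=9, O=3, T=5, V=2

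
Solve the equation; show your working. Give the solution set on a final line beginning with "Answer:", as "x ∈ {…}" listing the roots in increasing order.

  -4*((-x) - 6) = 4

Step 1. [-4*((-x) - 6) = 4] -4·(inner) — divide through by -4, so div: (-x) - 6 = -1.
Step 2. [(-x) - 6 = -1] -6 is outermost — add 6 both sides. So sub: -x = 5.
Step 3. [-x = 5] LHS negated; negate both sides, so neg: x = -5.

Answer: x ∈ {-5}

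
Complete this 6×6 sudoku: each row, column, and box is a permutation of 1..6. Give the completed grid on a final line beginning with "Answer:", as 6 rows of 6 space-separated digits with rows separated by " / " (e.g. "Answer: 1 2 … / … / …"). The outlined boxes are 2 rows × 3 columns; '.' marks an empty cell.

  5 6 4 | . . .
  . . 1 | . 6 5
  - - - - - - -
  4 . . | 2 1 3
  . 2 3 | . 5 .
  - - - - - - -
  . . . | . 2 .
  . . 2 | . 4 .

Step 1. [r2c2∈{3}] r2c2 has the single candidate 3, so r2c2=3.
Step 2. [r4c1∈{1,6}] 1 has one home in row 4: r4c1. So r4c1=1.
Step 3. [r3c2∈{5}] only 5 remains possible at r3c2 ⇒ r3c2=5.
Step 4. [r6c4∈{1,3,5,6}] across row 6, 5 lands solely at r6c4 ⇒ r6c4=5.
Step 5. [r5c4∈{1,3,6}] box 6 places 3 nowhere but r5c4 ⇒ r5c4=3.
Step 6. [r5c1∈{6}] r5c1 is down to just 6. So r5c1=6.
Step 7. [r5c6∈{1}] r5c6 has the single candidate 1. So r5c6=1.
Step 8. [r4c6∈{4,6}] 4 has one home in col 6: r4c6. So r4c6=4.
Step 9. [r5c2∈{4}] nothing but 4 survives at r5c2 ⇒ r5c2=4.
Step 10. [r6c6∈{6}] nothing but 6 survives at r6c6. So r6c6=6.
Step 11. [r2c4∈{4}] r2c4 is down to just 4, so r2c4=4.
Step 12. [r1c6∈{2}] r1c6's peers cover all but 2. So r1c6=2.
Step 13. [r4c4∈{6}] r4c4 has the single candidate 6 ⇒ r4c4=6.
Step 14. [r1c4∈{1}] only 1 remains possible at r1c4 ⇒ r1c4=1.
Step 15. [r6c2∈{1}] r6c2's peers cover all but 1, so r6c2=1.
Step 16. [r1c5∈{3}] r1c5 has the single candidate 3, so r1c5=3.
Step 17. [r6c1∈{3}] only 3 remains possible at r6c1. So r6c1=3.
Step 18. [r2c1∈{2}] only 2 remains possible at r2c1. So r2c1=2.
Step 19. [r5c3∈{5}] nothing but 5 survives at r5c3, so r5c3=5.
Step 20. [r3c3∈{6}] only 6 remains possible at r3c3 ⇒ r3c3=6.

Answer: 5 6 4 1 3 2 / 2 3 1 4 6 5 / 4 5 6 2 1 3 / 1 2 3 6 5 4 / 6 4 5 3 2 1 / 3 1 2 5 4 6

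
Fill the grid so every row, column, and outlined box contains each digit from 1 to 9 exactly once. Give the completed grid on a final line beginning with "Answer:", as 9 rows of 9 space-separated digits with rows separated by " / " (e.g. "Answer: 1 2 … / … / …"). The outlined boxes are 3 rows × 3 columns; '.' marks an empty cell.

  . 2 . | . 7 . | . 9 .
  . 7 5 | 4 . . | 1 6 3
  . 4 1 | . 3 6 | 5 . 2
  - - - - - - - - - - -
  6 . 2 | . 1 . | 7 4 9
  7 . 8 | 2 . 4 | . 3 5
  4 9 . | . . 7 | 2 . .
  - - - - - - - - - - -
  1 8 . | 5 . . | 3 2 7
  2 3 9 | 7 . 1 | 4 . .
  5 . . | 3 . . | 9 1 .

Step 1. [r4c4∈{8}] r4c4's peers cover all but 8, so r4c4=8.
Step 2. [r1c7∈{8}] r1c7 has the single candidate 8, so r1c7=8.
Step 3. [r9c2∈{6}] r9c2 has the single candidate 6 ⇒ r9c2=6.
Step 4. [r9c9∈{8}] r9c9 has the single candidate 8, so r9c9=8.
Step 5. [r7c5∈{4,6,9}] in row 7, 6 fits only at r7c5, so r7c5=6.
Step 6. [r2c6∈{2,8,9}] r2c6 is the only open cell in col 6 admitting 8, so r2c6=8.
Step 7. [r9c5∈{2,4}] in col 5, 4 fits only at r9c5 ⇒ r9c5=4.
Step 8. [r2c1∈{9}] r2c1's peers cover all but 9, so r2c1=9.
Step 9. [r4c2∈{5}] r4c2 has the single candidate 5, so r4c2=5.
Step 10. [r8c9∈{6}] only 6 remains possible at r8c9. So r8c9=6.
Step 11. [r1c1∈{3}] nothing but 3 survives at r1c1. So r1c1=3.
Step 12. [r6c8∈{8}] r6c8 has the single candidate 8. So r6c8=8.
Step 13. [r5c5∈{9}] nothing but 9 survives at r5c5. So r5c5=9.
Step 14. [r7c3∈{4}] r7c3's peers cover all but 4. So r7c3=4.
Step 15. [r5c2∈{1}] r5c2 is down to just 1, so r5c2=1.
Step 16. [r6c9∈{1}] r6c9's peers cover all but 1. So r6c9=1.
Step 17. [r6c5∈{5}] only 5 remains possible at r6c5 ⇒ r6c5=5.
Step 18. [r6c4∈{6}] r6c4's peers cover all but 6 ⇒ r6c4=6.
Step 19. [r1c6∈{5}] r1c6 is down to just 5, so r1c6=5.
Step 20. [r7c6∈{9}] r7c6 has the single candidate 9, so r7c6=9.
Step 21. [r2c5∈{2}] r2c5 is down to just 2 ⇒ r2c5=2.
Step 22. [r9c6∈{2}] r9c6 is down to just 2, so r9c6=2.
Step 23. [r8c8∈{5}] r8c8 is down to just 5, so r8c8=5.
Step 24. [r3c8∈{7}] only 7 remains possible at r3c8. So r3c8=7.
Step 25. [r3c1∈{8}] r3c1 is down to just 8, so r3c1=8.
Step 26. [r1c4∈{1}] r1c4 has the single candidate 1. So r1c4=1.
Step 27. [r4c6∈{3}] nothing but 3 survives at r4c6. So r4c6=3.
Step 28. [r1c3∈{6}] r1c3 is down to just 6. So r1c3=6.
Step 29. [r1c9∈{4}] r1c9 is down to just 4. So r1c9=4.
Step 30. [r3c4∈{9}] nothing but 9 survives at r3c4, so r3c4=9.
Step 31. [r9c3∈{7}] r9c3 is down to just 7. So r9c3=7.
Step 32. [r6c3∈{3}] r6c3 has the single candidate 3. So r6c3=3.
Step 33. [r8c5∈{8}] only 8 remains possible at r8c5 ⇒ r8c5=8.
Step 34. [r5c7∈{6}] r5c7 is down to just 6, so r5c7=6.

Answer: 3 2 6 1 7 5 8 9 4 / 9 7 5 4 2 8 1 6 3 / 8 4 1 9 3 6 5 7 2 / 6 5 2 8 1 3 7 4 9 / 7 1 8 2 9 4 6 3 5 / 4 9 3 6 5 7 2 8 1 / 1 8 4 5 6 9 3 2 7 / 2 3 9 7 8 1 4 5 6 / 5 6 7 3 4 2 9 1 8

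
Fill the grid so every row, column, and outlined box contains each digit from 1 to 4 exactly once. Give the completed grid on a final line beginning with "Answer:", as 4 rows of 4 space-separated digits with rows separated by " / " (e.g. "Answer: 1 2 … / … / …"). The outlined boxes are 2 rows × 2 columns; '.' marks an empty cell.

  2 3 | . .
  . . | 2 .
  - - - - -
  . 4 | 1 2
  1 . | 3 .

Step 1. [r4c4∈{4}] r4c4 has the single candidate 4 ⇒ r4c4=4.
Step 2. [r1c4∈{1}] r1c4's peers cover all but 1. So r1c4=1.
Step 3. [r2c4∈{3}] r2c4 is down to just 3. So r2c4=3.
Step 4. [r2c1∈{4}] nothing but 4 survives at r2c1, so r2c1=4.
Step 5. [r2c2∈{1}] only 1 remains possible at r2c2 ⇒ r2c2=1.
Step 6. [r1c3∈{4}] r1c3's peers cover all but 4 ⇒ r1c3=4.
Step 7. [r3c1∈{3}] only 3 remains possible at r3c1, so r3c1=3.
Step 8. [r4c2∈{2}] only 2 remains possible at r4c2. So r4c2=2.

Answer: 2 3 4 1 / 4 1 2 3 / 3 4 1 2 / 1 2 3 4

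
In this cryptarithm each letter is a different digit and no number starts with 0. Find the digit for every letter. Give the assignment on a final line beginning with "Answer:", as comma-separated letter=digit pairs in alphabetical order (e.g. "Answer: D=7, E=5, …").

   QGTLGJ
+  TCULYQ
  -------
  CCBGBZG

Step 1. [col 1: J + Q ≡ G (mod 10)] several values work for Q in column 1 (J + Q ≡ G (mod 10), carry-in 0); try Q=7. So Q=7.
Step 2. [col 1: J + Q ≡ G (mod 10)] column 1 (J + Q ≡ G (mod 10), carry-in 0) doesn't pin G yet; pick G=0 and continue. So G=0.
Step 3. [col 1: J + Q ≡ G (mod 10)] column 1: given Q=7, G=0, carry-in 0, and digits 0,7 already taken and all letters distinct, J+Q≡G (mod 10) forces J=3, so J=3.
Step 4. [C] the sum has 7 digits but both addends have 6; that extra leading digit C is the final carry, namely 1 ⇒ C=1.
Step 5. [col 2: G + Y ≡ Z (mod 10)] no forcing yet in column 2 (carry-in 1); Y=8 is free and consistent — try it ⇒ Y=8.
Step 6. [col 2: G + Y ≡ Z (mod 10)] from column 2 (G=0, Y=8, carry-in 1, digits 0,1,3,7,8 already taken and all letters distinct): Z must equal 9. So Z=9.
Step 7. [col 3: L + L ≡ B (mod 10)] column 3 (L + L ≡ B (mod 10), carry-in 0) doesn't pin B yet; pick B=2 and continue ⇒ B=2.
Step 8. [col 3: L + L ≡ B (mod 10)] column 3 reads L+L+carry(0)=B with B=2; with digits 0,1,2,3,7,8,9 already taken and all letters distinct, the only value for L is 6, so L=6.
Step 9. [col 4: T + U ≡ G (mod 10)] U=5 is one option consistent with column 4 (T + U ≡ G (mod 10), carry-in 1) — take it ⇒ U=5.
Step 10. [col 4: T + U ≡ G (mod 10)] column 4 reads T+U+carry(1)=G with U=5, G=0; with digits 0,1,2,3,5,6,7,8,9 already taken and all letters distinct, the only value for T is 4, so T=4.

Answer: B=2, C=1, G=0, J=3, L=6, Q=7, T=4, U=5, Y=8, Z=9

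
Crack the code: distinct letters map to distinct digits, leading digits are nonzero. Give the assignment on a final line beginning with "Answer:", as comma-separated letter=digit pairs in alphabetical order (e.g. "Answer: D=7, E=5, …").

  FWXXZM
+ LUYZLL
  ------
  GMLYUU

Step 1. [col 1: M + L ≡ U (mod 10)] U=5 is one option consistent with column 1 (M + L ≡ U (mod 10), carry-in 0) — take it ⇒ U=5.
Step 2. [col 1: M + L ≡ U (mod 10)] L=6 is one option consistent with column 1 (M + L ≡ U (mod 10), carry-in 0) — take it, so L=6.
Step 3. [col 1: M + L ≡ U (mod 10)] column 1: given L=6, U=5, carry-in 0, and digits 5,6 already taken and all letters distinct, M+L≡U (mod 10) forces M=9. So M=9.
Step 4. [col 2: Z + L ≡ U (mod 10)] in column 2 we have Z+L≡U with carry-in 1; given L=6, U=5 and digits 5,6,9 already taken and all letters distinct, that pins Z to 8, so Z=8.
Step 5. [col 3: X + Z ≡ Y (mod 10)] Y=2 is one option consistent with column 3 (X + Z ≡ Y (mod 10), carry-in 1) — take it, so Y=2.
Step 6. [col 3: X + Z ≡ Y (mod 10)] column 3: given Z=8, Y=2, carry-in 1, and digits 2,5,6,8,9 already taken and all letters distinct, X+Z≡Y (mod 10) forces X=3. So X=3.
Step 7. [col 5: W + U ≡ M (mod 10)] column 5: given U=5, M=9, carry-in 0, and digits 2,3,5,6,8,9 already taken and all letters distinct, W+U≡M (mod 10) forces W=4, so W=4.
Step 8. [col 6: F + L ≡ G (mod 10)] from column 6 (L=6, carry-in 0, digits 2,3,4,5,6,8,9 already taken and all letters distinct): G must equal 7, so G=7.
Step 9. [col 6: F + L ≡ G (mod 10)] column 6: given L=6, G=7, carry-in 0, and digits 2,3,4,5,6,7,8,9 already taken and all letters distinct, F+L≡G (mod 10) forces F=1. So F=1.

Answer: F=1, G=7, L=6, M=9, U=5, W=4, X=3, Y=2, Z=8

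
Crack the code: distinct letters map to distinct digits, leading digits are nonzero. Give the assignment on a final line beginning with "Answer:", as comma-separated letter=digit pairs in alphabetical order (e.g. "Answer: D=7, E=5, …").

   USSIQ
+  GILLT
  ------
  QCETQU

Step 1. [col 1: Q + T ≡ U (mod 10)] column 1 (Q + T ≡ U (mod 10), carry-in 0) doesn't pin Q yet; pick Q=1 and continue, so Q=1.
Step 2. [col 1: Q + T ≡ U (mod 10)] column 1 (Q + T ≡ U (mod 10), carry-in 0) doesn't pin T yet; pick T=7 and continue, so T=7.
Step 3. [col 1: Q + T ≡ U (mod 10)] column 1: given Q=1, T=7, carry-in 0, and digits 1,7 already taken and all letters distinct, Q+T≡U (mod 10) forces U=8, so U=8.
Step 4. [col 2: I + L ≡ Q (mod 10)] I=9 is one option consistent with column 2 (I + L ≡ Q (mod 10), carry-in 0) — take it, so I=9.
Step 5. [col 2: I + L ≡ Q (mod 10)] column 2 reads I+L+carry(0)=Q with I=9, Q=1; with digits 1,7,8,9 already taken and all letters distinct, the only value for L is 2, so L=2.
Step 6. [col 3: S + L ≡ T (mod 10)] column 3 reads S+L+carry(1)=T with L=2, T=7; with digits 1,2,7,8,9 already taken and all letters distinct, the only value for S is 4 ⇒ S=4.
Step 7. [col 4: S + I ≡ E (mod 10)] from column 4 (S=4, I=9, carry-in 0, digits 1,2,4,7,8,9 already taken and all letters distinct): E must equal 3. So E=3.
Step 8. [col 5: U + G ≡ C (mod 10)] in column 5 we have U+G≡C with carry-in 1; given U=8 and digits 1,2,3,4,7,8,9 already taken and all letters distinct, that pins G to 6. So G=6.
Step 9. [col 5: U + G ≡ C (mod 10)] in column 5 we have U+G≡C with carry-in 1; given U=8, G=6 and digits 1,2,3,4,6,7,8,9 already taken and all letters distinct, that pins C to 5 ⇒ C=5.

Answer: C=5, E=3, G=6, I=9, L=2, Q=1, S=4, T=7, U=8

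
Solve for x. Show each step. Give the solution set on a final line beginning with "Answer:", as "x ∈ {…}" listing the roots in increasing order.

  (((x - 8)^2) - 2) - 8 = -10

Step 1. [(((x - 8)^2) - 2) - 8 = -10] -8 is outermost — add 8 both sides ⇒ sub: ((x - 8)^2) - 2 = -2.
Step 2. [((x - 8)^2) - 2 = -2] the outer -2 inverts by adding 2 ⇒ sub: (x - 8)^2 = 0.
Step 3. [(x - 8)^2 = 0] √ both sides: 0 ≥ 0 gives two branches. So sqrt: x - 8 = 0.
Step 4. [x - 8 = 0] 8 comes off first (add 8), so sub: x = 8.

Answer: x ∈ {8}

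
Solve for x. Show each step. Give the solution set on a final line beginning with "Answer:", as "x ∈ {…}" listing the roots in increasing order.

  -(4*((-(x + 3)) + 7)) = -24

Step 1. [-(4*((-(x + 3)) + 7)) = -24] flip signs both sides. So neg: 4*((-(x + 3)) + 7) = 24.
Step 2. [4*((-(x + 3)) + 7) = 24] LHS = 4·(…); ÷4 both sides ⇒ div: (-(x + 3)) + 7 = 6.
Step 3. [(-(x + 3)) + 7 = 6] subtract 7: x sits inside (… + 7). So sub: -(x + 3) = -1.
Step 4. [-(x + 3) = -1] LHS negated; negate both sides ⇒ neg: x + 3 = 1.
Step 5. [x + 3 = 1] subtract 3: x sits inside (… + 3). So sub: x = -2.

Answer: x ∈ {-2}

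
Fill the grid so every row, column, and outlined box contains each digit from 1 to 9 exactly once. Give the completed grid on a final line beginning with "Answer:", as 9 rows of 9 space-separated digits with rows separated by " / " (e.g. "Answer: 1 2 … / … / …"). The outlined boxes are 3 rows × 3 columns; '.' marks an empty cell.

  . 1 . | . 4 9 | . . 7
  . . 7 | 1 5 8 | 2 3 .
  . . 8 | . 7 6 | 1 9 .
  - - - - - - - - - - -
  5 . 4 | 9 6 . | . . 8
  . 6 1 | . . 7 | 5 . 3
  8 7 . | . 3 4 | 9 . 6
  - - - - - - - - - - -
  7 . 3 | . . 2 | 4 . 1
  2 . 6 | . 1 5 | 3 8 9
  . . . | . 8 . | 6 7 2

Step 1. [r8c2∈{4}] r8c2's peers cover all but 4 ⇒ r8c2=4.
Step 2. [r9c3∈{5,9}] across col 3, 9 lands solely at r9c3, so r9c3=9.
Step 3. [r6c3∈{2}] nothing but 2 survives at r6c3 ⇒ r6c3=2.
Step 4. [r1c4∈{2,3}] across row 1, 2 lands solely at r1c4 ⇒ r1c4=2.
Step 5. [r2c1∈{4,6,9}] in row 2, 6 fits only at r2c1. So r2c1=6.
Step 6. [r3c9∈{4,5}] across col 9, 5 lands solely at r3c9 ⇒ r3c9=5.
Step 7. [r3c4∈{3}] only 3 remains possible at r3c4 ⇒ r3c4=3.
Step 8. [r4c8∈{1,2}] across row 4, 2 lands solely at r4c8. So r4c8=2.
Step 9. [r7c2∈{5,8}] r7c2 is the only open cell in row 7 admitting 8. So r7c2=8.
Step 10. [r4c7∈{7}] only 7 remains possible at r4c7. So r4c7=7.
Step 11. [r7c5∈{9}] r7c5 has the single candidate 9, so r7c5=9.
Step 12. [r8c4∈{7}] only 7 remains possible at r8c4. So r8c4=7.
Step 13. [r3c2∈{2}] r3c2 is down to just 2 ⇒ r3c2=2.
Step 14. [r7c4∈{6}] r7c4's peers cover all but 6 ⇒ r7c4=6.
Step 15. [r5c4∈{8}] r5c4's peers cover all but 8 ⇒ r5c4=8.
Step 16. [r2c9∈{4}] r2c9 is down to just 4 ⇒ r2c9=4.
Step 17. [r9c6∈{3}] r9c6 has the single candidate 3. So r9c6=3.
Step 18. [r2c2∈{9}] nothing but 9 survives at r2c2. So r2c2=9.
Step 19. [r5c5∈{2}] r5c5 has the single candidate 2 ⇒ r5c5=2.
Step 20. [r1c3∈{5}] nothing but 5 survives at r1c3. So r1c3=5.
Step 21. [r9c4∈{4}] r9c4 is down to just 4, so r9c4=4.
Step 22. [r4c6∈{1}] nothing but 1 survives at r4c6, so r4c6=1.
Step 23. [r1c8∈{6}] nothing but 6 survives at r1c8. So r1c8=6.
Step 24. [r5c8∈{4}] only 4 remains possible at r5c8 ⇒ r5c8=4.
Step 25. [r9c1∈{1}] r9c1 has the single candidate 1 ⇒ r9c1=1.
Step 26. [r9c2∈{5}] only 5 remains possible at r9c2. So r9c2=5.
Step 27. [r1c7∈{8}] r1c7 has the single candidate 8. So r1c7=8.
Step 28. [r1c1∈{3}] r1c1 is down to just 3. So r1c1=3.
Step 29. [r3c1∈{4}] r3c1 is down to just 4 ⇒ r3c1=4.
Step 30. [r4c2∈{3}] r4c2 is down to just 3, so r4c2=3.
Step 31. [r6c4∈{5}] r6c4's peers cover all but 5, so r6c4=5.
Step 32. [r6c8∈{1}] r6c8 has the single candidate 1 ⇒ r6c8=1.
Step 33. [r7c8∈{5}] r7c8 is down to just 5, so r7c8=5.
Step 34. [r5c1∈{9}] only 9 remains possible at r5c1. So r5c1=9.

Answer: 3 1 5 2 4 9 8 6 7 / 6 9 7 1 5 8 2 3 4 / 4 2 8 3 7 6 1 9 5 / 5 3 4 9 6 1 7 2 8 / 9 6 1 8 2 7 5 4 3 / 8 7 2 5 3 4 9 1 6 / 7 8 3 6 9 2 4 5 1 / 2 4 6 7 1 5 3 8 9 / 1 5 9 4 8 3 6 7 2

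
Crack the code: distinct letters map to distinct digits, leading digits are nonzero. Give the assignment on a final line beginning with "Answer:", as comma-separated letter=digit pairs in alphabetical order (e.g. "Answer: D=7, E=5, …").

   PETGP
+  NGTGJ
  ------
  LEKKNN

Step 1. [L] adding two 5-digit numbers gives at most 5+1 digits, and here it does — L is that final carry and must be 1, so L=1.
Step 2. [col 1: P + J ≡ N (mod 10)] P=8 is one option consistent with column 1 (P + J ≡ N (mod 10), carry-in 0) — take it ⇒ P=8.
Step 3. [col 1: P + J ≡ N (mod 10)] column 1 (P + J ≡ N (mod 10), carry-in 0) doesn't pin N yet; pick N=7 and continue ⇒ N=7.
Step 4. [col 1: P + J ≡ N (mod 10)] from column 1 (P=8, N=7, carry-in 0, digits 1,7,8 already taken and all letters distinct): J must equal 9, so J=9.
Step 5. [col 2: G + G ≡ N (mod 10)] column 2: given N=7, carry-in 1, and digits 1,7,8,9 already taken and all letters distinct, G+G≡N (mod 10) forces G=3 ⇒ G=3.
Step 6. [col 3: T + T ≡ K (mod 10)] T=5 is one option consistent with column 3 (T + T ≡ K (mod 10), carry-in 0) — take it ⇒ T=5.
Step 7. [col 3: T + T ≡ K (mod 10)] column 3 reads T+T+carry(0)=K with T=5; with digits 1,3,5,7,8,9 already taken and all letters distinct, the only value for K is 0, so K=0.
Step 8. [col 4: E + G ≡ K (mod 10)] in column 4 we have E+G≡K with carry-in 1; given G=3, K=0 and digits 0,1,3,5,7,8,9 already taken and all letters distinct, that pins E to 6, so E=6.

Answer: E=6, G=3, J=9, K=0, L=1, N=7, P=8, T=5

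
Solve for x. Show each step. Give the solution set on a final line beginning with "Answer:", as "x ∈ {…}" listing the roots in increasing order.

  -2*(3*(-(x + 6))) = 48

Step 1. [-2*(3*(-(x + 6))) = 48] leading coefficient -2: divide by -2, so div: 3*(-(x + 6)) = -24.
Step 2. [3*(-(x + 6)) = -24] divide by the outer 3. So div: -(x + 6) = -8.
Step 3. [-(x + 6) = -8] LHS negated; negate both sides. So neg: x + 6 = 8.
Step 4. [x + 6 = 8] subtract 6: x sits inside (… + 6), so sub: x = 2.

Answer: x ∈ {2}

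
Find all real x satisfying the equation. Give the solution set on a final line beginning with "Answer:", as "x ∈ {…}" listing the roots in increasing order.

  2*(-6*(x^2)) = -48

Step 1. [2*(-6*(x^2)) = -48] LHS = 2·(…); ÷2 both sides. So div: -6*(x^2) = -24.
Step 2. [-6*(x^2) = -24] LHS = -6·(…); ÷-6 both sides. So div: x^2 = 4.
Step 3. [x^2 = 4] √ both sides: 4 ≥ 0 gives two branches, so sqrt: x = 2 or -2.

Answer: x ∈ {-2, 2}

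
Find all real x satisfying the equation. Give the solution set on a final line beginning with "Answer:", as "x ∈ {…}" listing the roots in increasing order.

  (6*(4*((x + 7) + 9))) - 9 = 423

Step 1. [(6*(4*((x + 7) + 9))) - 9 = 423] 9 comes off first (add 9), so sub: 6*(4*((x + 7) + 9)) = 432.
Step 2. [6*(4*((x + 7) + 9)) = 432] leading coefficient 6: divide by 6 ⇒ div: 4*((x + 7) + 9) = 72.
Step 3. [4*((x + 7) + 9) = 72] divide by the outer 4, so div: (x + 7) + 9 = 18.
Step 4. [(x + 7) + 9 = 18] the outer +9 inverts by subtracting 9. So sub: x + 7 = 9.
Step 5. [x + 7 = 9] +7 is outermost — subtract 7 both sides, so sub: x = 2.

Answer: x ∈ {2}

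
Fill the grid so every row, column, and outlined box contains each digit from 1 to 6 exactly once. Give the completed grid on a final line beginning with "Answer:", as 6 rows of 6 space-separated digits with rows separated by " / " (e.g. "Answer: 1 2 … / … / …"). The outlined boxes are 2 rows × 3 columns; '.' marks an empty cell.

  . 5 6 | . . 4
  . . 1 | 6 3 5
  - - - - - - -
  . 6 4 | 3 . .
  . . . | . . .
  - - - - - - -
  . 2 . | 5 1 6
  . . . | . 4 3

Step 1. [r4c3∈{2,3,5}] across col 3, 2 lands solely at r4c3 ⇒ r4c3=2.
Step 2. [r4c6∈{1}] r4c6 is down to just 1 ⇒ r4c6=1.
Step 3. [r1c5∈{2}] r1c5's peers cover all but 2, so r1c5=2.
Step 4. [r5c1∈{3,4}] across row 5, 4 lands solely at r5c1. So r5c1=4.
Step 5. [r3c1∈{1,5}] across row 3, 1 lands solely at r3c1, so r3c1=1.
Step 6. [r4c1∈{3,5}] 5 has one home in box 3: r4c1. So r4c1=5.
Step 7. [r1c4∈{1}] nothing but 1 survives at r1c4, so r1c4=1.
Step 8. [r4c5∈{6}] r4c5 is down to just 6. So r4c5=6.
Step 9. [r2c2∈{4}] only 4 remains possible at r2c2. So r2c2=4.
Step 10. [r6c1∈{6}] only 6 remains possible at r6c1, so r6c1=6.
Step 11. [r6c4∈{2}] only 2 remains possible at r6c4, so r6c4=2.
Step 12. [r1c1∈{3}] nothing but 3 survives at r1c1, so r1c1=3.
Step 13. [r3c6∈{2}] r3c6's peers cover all but 2. So r3c6=2.
Step 14. [r5c3∈{3}] only 3 remains possible at r5c3. So r5c3=3.
Step 15. [r6c3∈{5}] only 5 remains possible at r6c3. So r6c3=5.
Step 16. [r4c4∈{4}] only 4 remains possible at r4c4, so r4c4=4.
Step 17. [r4c2∈{3}] nothing but 3 survives at r4c2 ⇒ r4c2=3.
Step 18. [r2c1∈{2}] r2c1's peers cover all but 2, so r2c1=2.
Step 19. [r6c2∈{1}] r6c2 is down to just 1, so r6c2=1.
Step 20. [r3c5∈{5}] only 5 remains possible at r3c5, so r3c5=5.

Answer: 3 5 6 1 2 4 / 2 4 1 6 3 5 / 1 6 4 3 5 2 / 5 3 2 4 6 1 / 4 2 3 5 1 6 / 6 1 5 2 4 3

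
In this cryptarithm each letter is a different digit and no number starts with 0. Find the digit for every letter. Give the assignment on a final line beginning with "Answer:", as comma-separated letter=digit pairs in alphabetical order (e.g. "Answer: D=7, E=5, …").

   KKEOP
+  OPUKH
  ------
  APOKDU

Step 1. [A] the sum has 6 digits but both addends have 5; that extra leading digit A is the final carry, namely 1. So A=1.
Step 2. [col 1: P + H ≡ U (mod 10)] no forcing yet in column 1 (carry-in 0); H=8 is free and consistent — try it. So H=8.
Step 3. [col 1: P + H ≡ U (mod 10)] no forcing yet in column 1 (carry-in 0); P=2 is free and consistent — try it, so P=2.
Step 4. [col 1: P + H ≡ U (mod 10)] column 1 reads P+H+carry(0)=U with P=2, H=8; with digits 1,2,8 already taken and all letters distinct, the only value for U is 0. So U=0.
Step 5. [col 2: O + K ≡ D (mod 10)] several values work for D in column 2 (O + K ≡ D (mod 10), carry-in 1); try D=3. So D=3.
Step 6. [col 2: O + K ≡ D (mod 10)] no forcing yet in column 2 (carry-in 1); O=7 is free and consistent — try it. So O=7.
Step 7. [col 2: O + K ≡ D (mod 10)] in column 2 we have O+K≡D with carry-in 1; given O=7, D=3 and digits 0,1,2,3,7,8 already taken and all letters distinct, that pins K to 5 ⇒ K=5.
Step 8. [col 3: E + U ≡ K (mod 10)] in column 3 we have E+U≡K with carry-in 1; given U=0, K=5 and digits 0,1,2,3,5,7,8 already taken and all letters distinct, that pins E to 4 ⇒ E=4.

Answer: A=1, D=3, E=4, H=8, K=5, O=7, P=2, U=0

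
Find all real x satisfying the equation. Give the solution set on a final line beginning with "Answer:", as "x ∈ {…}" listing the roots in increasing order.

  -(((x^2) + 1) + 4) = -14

Step 1. [-(((x^2) + 1) + 4) = -14] LHS negated; negate both sides ⇒ neg: ((x^2) + 1) + 4 = 14.
Step 2. [((x^2) + 1) + 4 = 14] the outer +4 inverts by subtracting 4 ⇒ sub: (x^2) + 1 = 10.
Step 3. [(x^2) + 1 = 10] 1 comes off first (subtract 1), so sub: x^2 = 9.
Step 4. [x^2 = 9] LHS squared, RHS 9 ≥ 0: apply √ (±) ⇒ sqrt: x = 3 or -3.

Answer: x ∈ {-3, 3}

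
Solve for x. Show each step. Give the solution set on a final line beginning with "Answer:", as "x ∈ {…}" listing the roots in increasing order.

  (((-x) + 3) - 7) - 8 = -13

Step 1. [(((-x) + 3) - 7) - 8 = -13] add 8: x sits inside (… - 8). So sub: ((-x) + 3) - 7 = -5.
Step 2. [((-x) + 3) - 7 = -5] peel the -7: add 7 from each side. So sub: (-x) + 3 = 2.
Step 3. [(-x) + 3 = 2] subtract 3: x sits inside (… + 3) ⇒ sub: -x = -1.
Step 4. [-x = -1] flip signs both sides ⇒ neg: x = 1.

Answer: x ∈ {1}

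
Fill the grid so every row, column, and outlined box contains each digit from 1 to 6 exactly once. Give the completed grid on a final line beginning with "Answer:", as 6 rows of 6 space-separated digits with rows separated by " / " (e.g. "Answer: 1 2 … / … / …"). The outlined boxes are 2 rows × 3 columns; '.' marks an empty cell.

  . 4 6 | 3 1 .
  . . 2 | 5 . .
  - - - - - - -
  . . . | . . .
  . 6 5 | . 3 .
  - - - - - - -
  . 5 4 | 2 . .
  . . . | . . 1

Step 1. [r3c5∈{2,4,5,6}] 2 has one home in col 5: r3c5. So r3c5=2.
Step 2. [r5c5∈{6}] r5c5 has the single candidate 6. So r5c5=6.
Step 3. [r4c6∈{4}] r4c6 has the single candidate 4, so r4c6=4.
Step 4. [r3c3∈{1,3}] 1 has one home in col 3: r3c3, so r3c3=1.
Step 5. [r3c2∈{3}] r3c2 is down to just 3. So r3c2=3.
Step 6. [r2c1∈{1,3}] row 2 places 3 nowhere but r2c1 ⇒ r2c1=3.
Step 7. [r2c5∈{4}] r2c5's peers cover all but 4, so r2c5=4.
Step 8. [r4c1∈{2}] r4c1 is down to just 2, so r4c1=2.
Step 9. [r3c6∈{5,6}] 5 has one home in row 3: r3c6. So r3c6=5.
Step 10. [r6c4∈{4}] nothing but 4 survives at r6c4, so r6c4=4.
Step 11. [r1c1∈{5}] r1c1 is down to just 5. So r1c1=5.
Step 12. [r2c2∈{1}] only 1 remains possible at r2c2, so r2c2=1.
Step 13. [r3c4∈{6}] r3c4 is down to just 6. So r3c4=6.
Step 14. [r5c1∈{1}] only 1 remains possible at r5c1 ⇒ r5c1=1.
Step 15. [r3c1∈{4}] r3c1 has the single candidate 4 ⇒ r3c1=4.
Step 16. [r2c6∈{6}] r2c6 is down to just 6 ⇒ r2c6=6.
Step 17. [r5c6∈{3}] r5c6 has the single candidate 3 ⇒ r5c6=3.
Step 18. [r6c2∈{2}] only 2 remains possible at r6c2 ⇒ r6c2=2.
Step 19. [r6c1∈{6}] nothing but 6 survives at r6c1, so r6c1=6.
Step 20. [r1c6∈{2}] r1c6 has the single candidate 2, so r1c6=2.
Step 21. [r6c3∈{3}] only 3 remains possible at r6c3 ⇒ r6c3=3.
Step 22. [r4c4∈{1}] r4c4 has the single candidate 1, so r4c4=1.
Step 23. [r6c5∈{5}] r6c5 has the single candidate 5. So r6c5=5.

Answer: 5 4 6 3 1 2 / 3 1 2 5 4 6 / 4 3 1 6 2 5 / 2 6 5 1 3 4 / 1 5 4 2 6 3 / 6 2 3 4 5 1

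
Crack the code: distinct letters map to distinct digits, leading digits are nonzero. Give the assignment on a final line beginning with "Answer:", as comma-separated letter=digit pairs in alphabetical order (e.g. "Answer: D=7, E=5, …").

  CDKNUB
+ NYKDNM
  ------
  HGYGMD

Step 1. [col 1: B + M ≡ D (mod 10)] several values work for B in column 1 (B + M ≡ D (mod 10), carry-in 0); try B=2. So B=2.
Step 2. [col 1: B + M ≡ D (mod 10)] several values work for M in column 1 (B + M ≡ D (mod 10), carry-in 0); try M=4 ⇒ M=4.
Step 3. [col 1: B + M ≡ D (mod 10)] from column 1 (B=2, M=4, carry-in 0, digits 2,4 already taken and all letters distinct): D must equal 6. So D=6.
Step 4. [col 2: U + N ≡ M (mod 10)] no forcing yet in column 2 (carry-in 0); U=3 is free and consistent — try it, so U=3.
Step 5. [col 2: U + N ≡ M (mod 10)] column 2 reads U+N+carry(0)=M with U=3, M=4; with digits 2,3,4,6 already taken and all letters distinct, the only value for N is 1. So N=1.
Step 6. [col 3: N + D ≡ G (mod 10)] column 3 reads N+D+carry(0)=G with N=1, D=6; with digits 1,2,3,4,6 already taken and all letters distinct, the only value for G is 7, so G=7.
Step 7. [col 4: K + K ≡ Y (mod 10)] no forcing yet in column 4 (carry-in 0); K=5 is free and consistent — try it. So K=5.
Step 8. [col 4: K + K ≡ Y (mod 10)] column 4 reads K+K+carry(0)=Y with K=5; with digits 1,2,3,4,5,6,7 already taken and all letters distinct, the only value for Y is 0. So Y=0.
Step 9. [col 6: C + N ≡ H (mod 10)] in column 6 we have C+N≡H with carry-in 0; given N=1 and digits 0,1,2,3,4,5,6,7 already taken and all letters distinct, that pins C to 8. So C=8.
Step 10. [col 6: C + N ≡ H (mod 10)] from column 6 (C=8, N=1, carry-in 0, digits 0,1,2,3,4,5,6,7,8 already taken and all letters distinct): H must equal 9, so H=9.

Answer: B=2, C=8, D=6, G=7, H=9, K=5, M=4, N=1, U=3, Y=0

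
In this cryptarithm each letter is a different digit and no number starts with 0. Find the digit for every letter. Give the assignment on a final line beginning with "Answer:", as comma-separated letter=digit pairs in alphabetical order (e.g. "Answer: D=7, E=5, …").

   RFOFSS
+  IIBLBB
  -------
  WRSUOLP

Step 1. [W] adding two 6-digit numbers gives at most 6+1 digits, and here it does — W is that final carry and must be 1 ⇒ W=1.
Step 2. [col 1: S + B ≡ P (mod 10)] B=7 is one option consistent with column 1 (S + B ≡ P (mod 10), carry-in 0) — take it. So B=7.
Step 3. [col 1: S + B ≡ P (mod 10)] several values work for S in column 1 (S + B ≡ P (mod 10), carry-in 0); try S=5 ⇒ S=5.
Step 4. [col 1: S + B ≡ P (mod 10)] column 1 reads S+B+carry(0)=P with S=5, B=7; with digits 1,5,7 already taken and all letters distinct, the only value for P is 2 ⇒ P=2.
Step 5. [col 2: S + B ≡ L (mod 10)] column 2 reads S+B+carry(1)=L with S=5, B=7; with digits 1,2,5,7 already taken and all letters distinct, the only value for L is 3, so L=3.
Step 6. [col 3: F + L ≡ O (mod 10)] several values work for F in column 3 (F + L ≡ O (mod 10), carry-in 1); try F=6 ⇒ F=6.
Step 7. [col 3: F + L ≡ O (mod 10)] column 3 reads F+L+carry(1)=O with F=6, L=3; with digits 1,2,3,5,6,7 already taken and all letters distinct, the only value for O is 0, so O=0.
Step 8. [col 4: O + B ≡ U (mod 10)] from column 4 (O=0, B=7, carry-in 1, digits 0,1,2,3,5,6,7 already taken and all letters distinct): U must equal 8, so U=8.
Step 9. [col 5: F + I ≡ S (mod 10)] in column 5 we have F+I≡S with carry-in 0; given F=6, S=5 and digits 0,1,2,3,5,6,7,8 already taken and all letters distinct, that pins I to 9 ⇒ I=9.
Step 10. [col 6: R + I ≡ R (mod 10)] column 6: given I=9, carry-in 1, and digits 0,1,2,3,5,6,7,8,9 already taken and all letters distinct, R+I≡R (mod 10) forces R=4. So R=4.

Answer: B=7, F=6, I=9, L=3, O=0, P=2, R=4, S=5, U=8, W=1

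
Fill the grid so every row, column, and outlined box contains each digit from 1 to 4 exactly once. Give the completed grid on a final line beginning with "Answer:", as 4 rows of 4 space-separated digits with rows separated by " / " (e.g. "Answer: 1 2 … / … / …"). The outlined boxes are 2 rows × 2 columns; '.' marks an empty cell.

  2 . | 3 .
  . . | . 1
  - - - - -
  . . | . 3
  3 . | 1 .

Step 1. [r2c1∈{4}] only 4 remains possible at r2c1, so r2c1=4.
Step 2. [r4c4∈{2,4}] r4c4 is the only open cell in col 4 admitting 2 ⇒ r4c4=2.
Step 3. [r3c2∈{1,2,4}] 2 has one home in row 3: r3c2, so r3c2=2.
Step 4. [r3c3∈{4}] nothing but 4 survives at r3c3. So r3c3=4.
Step 5. [r3c1∈{1}] r3c1 has the single candidate 1, so r3c1=1.
Step 6. [r2c2∈{3}] r2c2 has the single candidate 3 ⇒ r2c2=3.
Step 7. [r2c3∈{2}] r2c3's peers cover all but 2, so r2c3=2.
Step 8. [r1c2∈{1}] only 1 remains possible at r1c2 ⇒ r1c2=1.
Step 9. [r1c4∈{4}] r1c4 has the single candidate 4. So r1c4=4.
Step 10. [r4c2∈{4}] nothing but 4 survives at r4c2. So r4c2=4.

Answer: 2 1 3 4 / 4 3 2 1 / 1 2 4 3 / 3 4 1 2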